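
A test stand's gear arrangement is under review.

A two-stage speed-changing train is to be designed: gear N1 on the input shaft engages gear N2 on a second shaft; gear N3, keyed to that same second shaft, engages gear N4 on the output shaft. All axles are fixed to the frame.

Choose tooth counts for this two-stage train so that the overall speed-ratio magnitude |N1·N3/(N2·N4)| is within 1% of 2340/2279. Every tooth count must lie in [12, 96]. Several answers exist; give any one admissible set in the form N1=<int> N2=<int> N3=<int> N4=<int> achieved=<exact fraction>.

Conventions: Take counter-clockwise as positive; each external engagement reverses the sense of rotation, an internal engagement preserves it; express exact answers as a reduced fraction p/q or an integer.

N1=26 N2=43 N3=90 N4=53 achieved=2340/2279

design class (target 2340/2279): fixed-axis compound train
target = 2340/2279 in lowest terms: an exact hit needs N1·N3 = k·2340 and N2·N4 = k·2279 for one integer k, every count in [12, 96]; additionally prefer no 1:1 stage (N1 ≠ N2, N3 ≠ N4)
k = 1: N1·N3 = 2340 = 26·90, N2·N4 = 2279 = 43·53
achieved = 26·90/(43·53) = 2340/2279; |achieved − target| = 0 ≤ 117/11395 ✓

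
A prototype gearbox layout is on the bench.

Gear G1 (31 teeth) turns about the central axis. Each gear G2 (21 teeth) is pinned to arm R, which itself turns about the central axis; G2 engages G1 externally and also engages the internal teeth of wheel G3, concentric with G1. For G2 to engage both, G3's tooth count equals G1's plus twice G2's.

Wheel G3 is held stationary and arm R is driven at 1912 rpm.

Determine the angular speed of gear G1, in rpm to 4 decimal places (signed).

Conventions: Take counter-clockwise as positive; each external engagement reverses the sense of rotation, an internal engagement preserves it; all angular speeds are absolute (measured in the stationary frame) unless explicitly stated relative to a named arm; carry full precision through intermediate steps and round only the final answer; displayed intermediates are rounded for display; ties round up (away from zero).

topology: planetary set — G1 31T / G2 21T / G3 73T, arm = carrier (Willis)
normalise by the input: solve with ω_arm = 1, then scale by 1912 rpm
ring teeth: 31 + 2·21 = 73
31(ω_sun−ω_arm) = −73(ω_ring−ω_arm),  ω_ring = 0, ω_arm = 1
ω_sun = 1 − (73/31)(0−1) = 104/31
scale: ω_sun = 104/31 × 1912 rpm = +6414.4516 rpm

+6414.4516 rpm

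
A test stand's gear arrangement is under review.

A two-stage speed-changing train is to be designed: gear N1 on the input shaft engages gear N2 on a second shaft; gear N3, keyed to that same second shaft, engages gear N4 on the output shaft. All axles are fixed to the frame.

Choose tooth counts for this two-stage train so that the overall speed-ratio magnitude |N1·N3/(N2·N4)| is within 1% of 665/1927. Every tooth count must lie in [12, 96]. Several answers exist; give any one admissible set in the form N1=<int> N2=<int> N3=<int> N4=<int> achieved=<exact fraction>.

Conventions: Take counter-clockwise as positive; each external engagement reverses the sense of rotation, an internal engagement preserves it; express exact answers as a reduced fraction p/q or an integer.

design class (target 665/1927): fixed-axis compound train
target = 665/1927 in lowest terms: an exact hit needs N1·N3 = k·665 and N2·N4 = k·1927 for one integer k, every count in [12, 96]; additionally prefer no 1:1 stage (N1 ≠ N2, N3 ≠ N4)
k = 1: N1·N3 = 665 = 19·35, N2·N4 = 1927 = 41·47
achieved = 19·35/(41·47) = 665/1927; |achieved − target| = 0 ≤ 133/38540 ✓

N1=19 N2=41 N3=35 N4=47 achieved=665/1927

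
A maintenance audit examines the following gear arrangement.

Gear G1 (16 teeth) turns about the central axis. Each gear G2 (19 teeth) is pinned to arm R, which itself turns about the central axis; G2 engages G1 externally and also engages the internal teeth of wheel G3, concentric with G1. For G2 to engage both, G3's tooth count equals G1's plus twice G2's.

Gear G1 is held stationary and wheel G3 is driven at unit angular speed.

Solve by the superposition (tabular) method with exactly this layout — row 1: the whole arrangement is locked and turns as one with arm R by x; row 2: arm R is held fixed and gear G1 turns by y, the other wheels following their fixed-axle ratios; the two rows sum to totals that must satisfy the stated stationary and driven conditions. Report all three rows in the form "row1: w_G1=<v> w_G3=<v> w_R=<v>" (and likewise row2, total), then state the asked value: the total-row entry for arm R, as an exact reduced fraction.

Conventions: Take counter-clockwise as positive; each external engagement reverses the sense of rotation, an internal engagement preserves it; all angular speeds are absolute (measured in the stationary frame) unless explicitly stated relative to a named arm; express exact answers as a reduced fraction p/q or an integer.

topology: planetary set — G1 16T / G2 19T / G3 54T, arm = carrier (Willis)
row 1 — lock + rotate with arm: ω_sun = ω_ring = ω_arm = x
superposition row 2 [arm held]: sun y, ring −(16/54)·y, arm 0
boundary: total ω_sun = x + y = 0 and total ω_ring = x − (16/54)·y = 1  ⇒  y = -27/35, x = 27/35
row 2 ring = −(16/54)·(-27/35) = 8/35
totals (row 1 + row 2): sun 27/35 + (-27/35) = 0, ring 27/35 + 8/35 = 1, arm 27/35 + 0 = 27/35
asked cell (total, arm) = 27/35

row1: w_G1=27/35 w_G3=27/35 w_R=27/35
row2: w_G1=-27/35 w_G3=8/35 w_R=0
total: w_G1=0 w_G3=1 w_R=27/35
asked value: 27/35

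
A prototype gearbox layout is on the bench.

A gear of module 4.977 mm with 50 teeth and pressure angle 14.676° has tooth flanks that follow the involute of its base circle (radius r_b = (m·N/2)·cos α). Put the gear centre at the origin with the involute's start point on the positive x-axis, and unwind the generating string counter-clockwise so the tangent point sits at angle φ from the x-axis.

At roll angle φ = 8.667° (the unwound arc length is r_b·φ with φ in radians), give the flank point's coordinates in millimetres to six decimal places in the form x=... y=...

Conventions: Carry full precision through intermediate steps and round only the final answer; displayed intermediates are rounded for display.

single-mesh involute tooth geometry (50T wheel at module 4.977)
pitch radius r_p = m·N/2 = 4.977·50/2 = 124.425000
base radius r_b = r_p·cos α = 124.425000·cos 14.676° = 120.365505
roll angle φ = 8.667° = 0.15126769 rad
x = r_b·(cos φ + φ·sin φ) = 121.734734
y = r_b·(sin φ − φ·cos φ) = 0.138556

x=121.734734 y=0.138556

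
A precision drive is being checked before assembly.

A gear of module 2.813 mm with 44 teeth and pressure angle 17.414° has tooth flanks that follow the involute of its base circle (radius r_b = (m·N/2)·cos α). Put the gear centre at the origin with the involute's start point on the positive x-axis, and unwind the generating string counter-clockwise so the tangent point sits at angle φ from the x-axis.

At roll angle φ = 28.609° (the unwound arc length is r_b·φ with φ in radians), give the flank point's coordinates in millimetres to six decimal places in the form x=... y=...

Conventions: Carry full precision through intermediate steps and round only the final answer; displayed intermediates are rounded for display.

topology: single-mesh involute geometry — m = 2.813, N = 44
pitch radius r_p = m·N/2 = 2.813·44/2 = 61.886000
base radius r_b = r_p·cos α = 61.886000·cos 17.414° = 59.049593
roll angle φ = 28.609° = 0.49932125 rad
x = r_b·(cos φ + φ·sin φ) = 65.958257
y = r_b·(sin φ − φ·cos φ) = 2.389841

x=65.958257 y=2.389841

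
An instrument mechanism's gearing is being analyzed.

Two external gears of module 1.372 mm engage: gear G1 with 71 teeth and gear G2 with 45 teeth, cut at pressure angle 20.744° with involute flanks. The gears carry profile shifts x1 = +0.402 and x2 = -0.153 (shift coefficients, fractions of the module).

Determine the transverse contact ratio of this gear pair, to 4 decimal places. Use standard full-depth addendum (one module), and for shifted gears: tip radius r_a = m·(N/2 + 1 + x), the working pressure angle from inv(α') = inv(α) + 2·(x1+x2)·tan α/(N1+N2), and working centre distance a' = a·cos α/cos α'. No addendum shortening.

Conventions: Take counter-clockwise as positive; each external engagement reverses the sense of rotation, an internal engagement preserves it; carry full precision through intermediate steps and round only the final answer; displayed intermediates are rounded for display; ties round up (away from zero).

1.7028

single-mesh involute tooth geometry (71T engaging 45T at module 1.372)
base radii: r_b1 = 45.548502, r_b2 = 28.868769
tip radii: r_a1 = 50.629544, r_a2 = 32.032084
inv(α') = inv(20.744°) + 2·(+0.402-0.153)·tan α/(71+45) = 0.01832126  ⇒  α' = 21.37236°
a' = a·cos α / cos α' = 79.5760·cos 20.744°/cos 21.37236° = 79.912730
action lengths: √(r_a1²−r_b1²) = 22.106213, √(r_a2²−r_b2²) = 13.879790
base pitch p_b = π·m·cos α = 4.030841
CR = (22.106213 + 13.879790 − 79.912730·sin 21.37236°)/4.030841 = 1.702773
contact ratio ≈ 1.7028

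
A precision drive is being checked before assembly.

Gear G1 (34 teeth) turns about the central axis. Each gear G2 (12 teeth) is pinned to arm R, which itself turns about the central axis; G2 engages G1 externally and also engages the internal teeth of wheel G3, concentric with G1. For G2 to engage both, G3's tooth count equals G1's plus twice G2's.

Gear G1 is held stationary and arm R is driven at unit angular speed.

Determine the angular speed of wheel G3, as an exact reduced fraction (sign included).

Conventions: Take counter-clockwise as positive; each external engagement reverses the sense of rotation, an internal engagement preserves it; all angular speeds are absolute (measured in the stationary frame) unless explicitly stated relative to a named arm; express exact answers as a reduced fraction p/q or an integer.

46/29

class = planetary set [G3 = 34+2·12 = 58; Willis about the carrier]
ring teeth: 34 + 2·12 = 58
34(ω_sun−ω_arm) = −58(ω_ring−ω_arm),  ω_sun = 0, ω_arm = 1
ω_ring = 1 − (34/58)(0−1) = 46/29
exact speed ratio = 46/29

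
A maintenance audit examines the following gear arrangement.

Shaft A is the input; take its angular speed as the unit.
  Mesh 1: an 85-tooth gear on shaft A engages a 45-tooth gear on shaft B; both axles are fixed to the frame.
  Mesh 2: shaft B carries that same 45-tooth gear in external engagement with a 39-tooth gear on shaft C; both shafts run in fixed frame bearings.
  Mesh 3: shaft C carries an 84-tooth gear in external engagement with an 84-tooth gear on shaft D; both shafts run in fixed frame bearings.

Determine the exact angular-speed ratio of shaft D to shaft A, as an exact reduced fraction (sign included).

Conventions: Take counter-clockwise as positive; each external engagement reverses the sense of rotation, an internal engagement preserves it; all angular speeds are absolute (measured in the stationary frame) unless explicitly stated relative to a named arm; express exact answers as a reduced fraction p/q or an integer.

class = fixed-axis compound train [3 meshes; 3 ratios multiply, 3 sense flips]
mesh 1 [85T→45T]: running ratio 17/9, sense −
mesh 2 [45T→39T]: running ratio 85/39, sense +
mesh 3 [84T→84T]: running ratio 85/39, sense −
ω_out/ω_in = -85/39

-85/39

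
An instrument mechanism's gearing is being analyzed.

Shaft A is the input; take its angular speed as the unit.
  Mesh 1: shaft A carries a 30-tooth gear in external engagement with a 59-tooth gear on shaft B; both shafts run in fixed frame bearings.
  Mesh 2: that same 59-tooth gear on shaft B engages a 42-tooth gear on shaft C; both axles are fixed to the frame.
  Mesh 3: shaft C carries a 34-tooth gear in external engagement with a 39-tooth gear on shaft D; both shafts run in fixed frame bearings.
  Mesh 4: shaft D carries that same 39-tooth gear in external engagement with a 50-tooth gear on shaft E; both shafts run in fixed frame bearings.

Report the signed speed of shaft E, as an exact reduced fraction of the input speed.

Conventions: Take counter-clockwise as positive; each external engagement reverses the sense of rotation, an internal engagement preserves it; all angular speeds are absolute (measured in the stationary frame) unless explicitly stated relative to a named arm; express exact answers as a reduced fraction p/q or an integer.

4-mesh fixed-axis compound train (all bearings frame-fixed)
mesh 1 [30T→59T]: |ω|/ω_in = 1×30/59 = 30/59, sense flips to −
mesh 2 [59T→42T]: |ω|/ω_in = (30/59)×59/42 = 5/7, sense flips to +
mesh 3 [34T→39T]: |ω|/ω_in = (5/7)×34/39 = 170/273, sense flips to −
mesh 4 [39T→50T]: |ω|/ω_in = (170/273)×39/50 = 17/35, sense flips to +
signed output speed (× input speed) = 17/35

17/35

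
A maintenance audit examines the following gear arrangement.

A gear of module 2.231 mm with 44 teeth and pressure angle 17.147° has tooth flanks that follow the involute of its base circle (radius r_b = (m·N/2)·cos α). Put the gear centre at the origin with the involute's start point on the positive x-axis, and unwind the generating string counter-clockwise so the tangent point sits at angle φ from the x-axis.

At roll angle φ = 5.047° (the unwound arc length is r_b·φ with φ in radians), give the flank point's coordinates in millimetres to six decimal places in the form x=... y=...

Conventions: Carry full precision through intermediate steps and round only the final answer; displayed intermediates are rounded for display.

recognized (one wheel, involute flank): single-mesh tooth geometry, m = 2.231, N = 44
pitch radius r_p = m·N/2 = 2.231·44/2 = 49.082000
base radius r_b = r_p·cos α = 49.082000·cos 17.147° = 46.900378
roll angle φ = 5.047° = 0.08808677 rad
x = r_b·(cos φ + φ·sin φ) = 47.081982
y = r_b·(sin φ − φ·cos φ) = 0.010677

x=47.081982 y=0.010677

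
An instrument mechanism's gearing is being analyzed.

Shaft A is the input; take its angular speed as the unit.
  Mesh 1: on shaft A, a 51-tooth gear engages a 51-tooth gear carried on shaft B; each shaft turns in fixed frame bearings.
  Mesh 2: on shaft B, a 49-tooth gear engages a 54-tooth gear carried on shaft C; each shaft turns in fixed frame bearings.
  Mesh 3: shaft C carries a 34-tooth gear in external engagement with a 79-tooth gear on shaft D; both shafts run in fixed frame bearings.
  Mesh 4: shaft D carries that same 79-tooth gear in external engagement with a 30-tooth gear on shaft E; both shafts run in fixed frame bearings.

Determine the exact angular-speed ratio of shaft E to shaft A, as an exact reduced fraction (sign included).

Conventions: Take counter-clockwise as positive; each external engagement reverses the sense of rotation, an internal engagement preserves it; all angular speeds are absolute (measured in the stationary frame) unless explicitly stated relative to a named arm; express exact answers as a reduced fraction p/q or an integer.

833/810

class = fixed-axis compound train [4 meshes; 4 ratios multiply, 4 sense flips]
mesh 1 [51T→51T]: running ratio 1, sense −
mesh 2 [49T→54T]: running ratio 49/54, sense +
mesh 3 [34T→79T]: running ratio 833/2133, sense −
mesh 4 [79T→30T]: running ratio 833/810, sense +
ω_out/ω_in = 833/810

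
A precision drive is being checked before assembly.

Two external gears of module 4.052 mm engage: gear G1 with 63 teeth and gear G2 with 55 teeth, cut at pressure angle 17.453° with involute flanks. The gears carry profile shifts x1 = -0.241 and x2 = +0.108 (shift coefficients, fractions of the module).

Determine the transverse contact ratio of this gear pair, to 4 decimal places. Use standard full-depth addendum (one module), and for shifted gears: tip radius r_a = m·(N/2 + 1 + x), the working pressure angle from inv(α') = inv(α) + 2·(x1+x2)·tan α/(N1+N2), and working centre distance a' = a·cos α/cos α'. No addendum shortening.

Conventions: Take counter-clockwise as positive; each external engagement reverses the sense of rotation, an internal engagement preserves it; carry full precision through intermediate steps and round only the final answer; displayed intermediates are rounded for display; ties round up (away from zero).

recognized (one external pair, fixed centres): single-mesh tooth geometry, m = 4.052, N1 = 63, N2 = 55
base radii: r_b1 = 121.761968, r_b2 = 106.300131
tip radii: r_a1 = 130.713468, r_a2 = 115.919616
inv(α') = inv(17.453°) + 2·(-0.241+0.108)·tan α/(63+55) = 0.00907613  ⇒  α' = 17.03146°
a' = a·cos α / cos α' = 239.0680·cos 17.453°/cos 17.03146° = 238.522729
action lengths: √(r_a1²−r_b1²) = 47.539814, √(r_a2²−r_b2²) = 46.234615
base pitch p_b = π·m·cos α = 12.143699
CR = (47.539814 + 46.234615 − 238.522729·sin 17.03146°)/12.143699 = 1.969080
contact ratio ≈ 1.9691

1.9691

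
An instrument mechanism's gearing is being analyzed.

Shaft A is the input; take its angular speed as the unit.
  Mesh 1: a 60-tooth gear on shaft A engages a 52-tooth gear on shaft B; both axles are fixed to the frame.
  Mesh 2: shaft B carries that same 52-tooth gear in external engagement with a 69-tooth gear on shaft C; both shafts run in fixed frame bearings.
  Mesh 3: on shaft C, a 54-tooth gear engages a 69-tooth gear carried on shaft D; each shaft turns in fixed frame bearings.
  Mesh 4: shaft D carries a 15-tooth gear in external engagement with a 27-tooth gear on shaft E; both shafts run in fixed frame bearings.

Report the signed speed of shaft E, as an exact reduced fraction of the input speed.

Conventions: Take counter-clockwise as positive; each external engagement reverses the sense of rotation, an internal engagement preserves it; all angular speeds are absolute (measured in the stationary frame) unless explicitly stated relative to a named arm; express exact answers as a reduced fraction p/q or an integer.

4-mesh fixed-axis compound train (all bearings frame-fixed)
mesh 1 [60T→52T]: |ω|/ω_in = 1×60/52 = 15/13, sense flips to −
mesh 2 [52T→69T]: |ω|/ω_in = (15/13)×52/69 = 20/23, sense flips to +
mesh 3 [54T→69T]: |ω|/ω_in = (20/23)×54/69 = 360/529, sense flips to −
mesh 4 [15T→27T]: |ω|/ω_in = (360/529)×15/27 = 200/529, sense flips to +
signed output speed (× input speed) = 200/529

200/529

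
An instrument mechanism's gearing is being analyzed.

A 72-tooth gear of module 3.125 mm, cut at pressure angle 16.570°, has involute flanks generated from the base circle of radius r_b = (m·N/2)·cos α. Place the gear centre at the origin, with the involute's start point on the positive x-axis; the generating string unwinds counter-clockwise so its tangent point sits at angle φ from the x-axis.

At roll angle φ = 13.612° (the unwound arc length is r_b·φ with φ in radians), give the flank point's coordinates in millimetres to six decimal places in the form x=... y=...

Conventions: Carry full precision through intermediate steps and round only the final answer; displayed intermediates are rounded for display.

recognized (one wheel, involute flank): single-mesh tooth geometry, m = 3.125, N = 72
pitch radius r_p = m·N/2 = 3.125·72/2 = 112.500000
base radius r_b = r_p·cos α = 112.500000·cos 16.570° = 107.828103
roll angle φ = 13.612° = 0.23757422 rad
x = r_b·(cos φ + φ·sin φ) = 110.828290
y = r_b·(sin φ − φ·cos φ) = 0.479243

x=110.828290 y=0.479243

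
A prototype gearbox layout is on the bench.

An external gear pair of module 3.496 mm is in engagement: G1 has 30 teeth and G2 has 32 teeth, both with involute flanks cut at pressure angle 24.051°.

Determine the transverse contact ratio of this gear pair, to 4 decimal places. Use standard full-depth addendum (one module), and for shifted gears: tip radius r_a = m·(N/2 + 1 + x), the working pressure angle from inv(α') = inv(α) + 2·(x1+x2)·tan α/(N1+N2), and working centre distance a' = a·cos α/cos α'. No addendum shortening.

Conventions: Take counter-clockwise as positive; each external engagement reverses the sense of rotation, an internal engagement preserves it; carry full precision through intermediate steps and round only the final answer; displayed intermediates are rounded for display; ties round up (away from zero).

1.5076

topology: single-mesh involute geometry — m = 3.496, 30T/32T pair
base radii: r_b1 = 47.887319, r_b2 = 51.079807
tip radii: r_a1 = 55.936000, r_a2 = 59.432000
no profile shift: α' = α, a' = a
action lengths: √(r_a1²−r_b1²) = 28.907451, √(r_a2²−r_b2²) = 30.381177
base pitch p_b = π·m·cos α = 10.029497
CR = (28.907451 + 30.381177 − 108.376000·sin 24.05100°)/10.029497 = 1.507556
contact ratio ≈ 1.5076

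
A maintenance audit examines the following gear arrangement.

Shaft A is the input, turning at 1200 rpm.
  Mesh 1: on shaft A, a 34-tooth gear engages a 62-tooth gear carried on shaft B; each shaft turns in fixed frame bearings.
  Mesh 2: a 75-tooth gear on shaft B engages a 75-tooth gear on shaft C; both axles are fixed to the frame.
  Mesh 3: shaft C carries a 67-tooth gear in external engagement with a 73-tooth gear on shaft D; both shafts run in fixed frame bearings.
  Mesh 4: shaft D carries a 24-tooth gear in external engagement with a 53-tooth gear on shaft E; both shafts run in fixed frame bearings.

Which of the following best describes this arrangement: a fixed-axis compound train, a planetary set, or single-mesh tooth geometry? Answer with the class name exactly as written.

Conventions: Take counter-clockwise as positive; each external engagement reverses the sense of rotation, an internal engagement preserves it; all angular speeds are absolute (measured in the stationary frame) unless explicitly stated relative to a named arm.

recognized (5 fixed axles, 4 meshes): fixed-axis compound train
classification: fixed-axis compound train

fixed-axis compound train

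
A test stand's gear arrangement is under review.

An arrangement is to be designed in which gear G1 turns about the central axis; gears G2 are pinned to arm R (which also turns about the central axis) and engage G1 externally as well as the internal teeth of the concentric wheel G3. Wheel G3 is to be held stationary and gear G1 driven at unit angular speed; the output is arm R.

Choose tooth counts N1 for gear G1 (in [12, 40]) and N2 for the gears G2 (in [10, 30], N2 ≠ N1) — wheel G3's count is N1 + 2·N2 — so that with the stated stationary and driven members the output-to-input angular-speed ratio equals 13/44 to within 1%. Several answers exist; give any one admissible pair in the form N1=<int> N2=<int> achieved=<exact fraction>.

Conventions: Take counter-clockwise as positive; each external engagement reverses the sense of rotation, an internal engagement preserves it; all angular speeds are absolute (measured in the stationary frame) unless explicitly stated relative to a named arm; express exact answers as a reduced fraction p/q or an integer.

N1=26 N2=18 achieved=13/44

class = planetary set [ratio 13/44 wanted; Willis about the carrier]
Willis with ω_ring = 0: ω_arm/ω_sun = N1/(N1+N3); set equal to 13/44  ⇒  N3/N1 = 1/(13/44) − 1 = 31/13
N3 = N1 + 2·N2  ⇒  N2/N1 = (N3/N1 − 1)/2 = (31/13 − 1)/2 = 9/13
smallest multiple with N1 ≥ 12 and N2 ≥ 10: k = 2  ⇒  N1 = 2·13 = 26, N2 = 2·9 = 18 (N1 ≤ 40, N2 ≤ 30, N2 ≠ N1 ✓), N3 = 26 + 2·18 = 62
check: N1/(N1+N3) with N1 = 26, N3 = 62 gives 13/44; |achieved − target| = 0 ≤ 13/4400 ✓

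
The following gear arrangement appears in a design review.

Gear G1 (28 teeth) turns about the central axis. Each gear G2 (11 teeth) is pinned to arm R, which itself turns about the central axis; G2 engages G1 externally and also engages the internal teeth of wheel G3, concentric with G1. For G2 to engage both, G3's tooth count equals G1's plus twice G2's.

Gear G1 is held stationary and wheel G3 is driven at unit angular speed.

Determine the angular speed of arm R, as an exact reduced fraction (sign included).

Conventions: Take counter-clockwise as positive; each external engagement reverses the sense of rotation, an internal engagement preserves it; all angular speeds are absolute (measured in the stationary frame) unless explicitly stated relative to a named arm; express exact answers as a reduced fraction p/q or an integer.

planetary set (28T centre, 11T on arm, 50T internal) — Willis relation
ring teeth: 28 + 2·11 = 50
28(ω_sun−ω_arm) = −50(ω_ring−ω_arm),  ω_sun = 0, ω_ring = 1
28(0−ω_arm) = −50(1−ω_arm)  ⇒  78·ω_arm = 50  ⇒  ω_arm = 25/39
exact speed ratio = 25/39

25/39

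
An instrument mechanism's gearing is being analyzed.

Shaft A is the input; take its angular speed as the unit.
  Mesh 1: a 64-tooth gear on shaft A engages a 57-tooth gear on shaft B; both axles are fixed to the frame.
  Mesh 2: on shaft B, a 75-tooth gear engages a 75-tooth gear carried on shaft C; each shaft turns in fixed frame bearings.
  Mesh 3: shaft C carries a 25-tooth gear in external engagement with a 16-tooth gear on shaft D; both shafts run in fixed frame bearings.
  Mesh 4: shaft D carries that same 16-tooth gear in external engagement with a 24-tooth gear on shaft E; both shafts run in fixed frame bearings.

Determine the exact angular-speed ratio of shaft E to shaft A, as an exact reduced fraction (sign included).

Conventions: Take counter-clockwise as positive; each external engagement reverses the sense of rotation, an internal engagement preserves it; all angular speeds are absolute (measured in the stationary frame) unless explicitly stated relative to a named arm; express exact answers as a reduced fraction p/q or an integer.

200/171

class = fixed-axis compound train [4 meshes; 4 ratios multiply, 4 sense flips]
mesh 1 [64T→57T]: running ratio 64/57, sense −
mesh 2 [75T→75T]: running ratio 64/57, sense +
mesh 3 [25T→16T]: running ratio 100/57, sense −
mesh 4 [16T→24T]: running ratio 200/171, sense +
ω_out/ω_in = 200/171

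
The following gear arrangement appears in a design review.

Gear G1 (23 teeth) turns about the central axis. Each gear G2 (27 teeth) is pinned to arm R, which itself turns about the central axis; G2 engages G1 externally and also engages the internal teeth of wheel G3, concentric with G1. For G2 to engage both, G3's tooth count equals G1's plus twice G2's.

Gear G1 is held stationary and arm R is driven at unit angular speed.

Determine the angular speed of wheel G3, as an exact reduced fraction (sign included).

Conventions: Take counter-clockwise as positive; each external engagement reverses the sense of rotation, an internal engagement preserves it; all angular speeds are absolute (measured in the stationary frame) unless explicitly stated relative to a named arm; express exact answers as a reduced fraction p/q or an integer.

100/77

class = planetary set [G3 = 23+2·27 = 77; Willis about the carrier]
ring teeth: 23 + 2·27 = 77
23(ω_sun−ω_arm) = −77(ω_ring−ω_arm),  ω_sun = 0, ω_arm = 1
ω_ring = 1 − (23/77)(0−1) = 100/77
exact speed ratio = 100/77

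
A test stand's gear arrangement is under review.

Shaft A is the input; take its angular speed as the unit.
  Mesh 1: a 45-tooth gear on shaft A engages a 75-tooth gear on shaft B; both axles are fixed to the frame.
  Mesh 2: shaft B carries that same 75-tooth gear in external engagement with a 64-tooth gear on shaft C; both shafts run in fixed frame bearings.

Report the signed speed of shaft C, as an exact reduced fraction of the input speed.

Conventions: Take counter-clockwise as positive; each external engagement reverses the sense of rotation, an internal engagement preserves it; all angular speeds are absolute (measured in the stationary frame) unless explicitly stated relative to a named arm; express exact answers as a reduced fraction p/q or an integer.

45/64

2-mesh fixed-axis compound train (all bearings frame-fixed)
mesh 1 [45T→75T]: |ω|/ω_in = 1×45/75 = 3/5, sense flips to −
mesh 2 [75T→64T]: |ω|/ω_in = (3/5)×75/64 = 45/64, sense flips to +
signed output speed (× input speed) = 45/64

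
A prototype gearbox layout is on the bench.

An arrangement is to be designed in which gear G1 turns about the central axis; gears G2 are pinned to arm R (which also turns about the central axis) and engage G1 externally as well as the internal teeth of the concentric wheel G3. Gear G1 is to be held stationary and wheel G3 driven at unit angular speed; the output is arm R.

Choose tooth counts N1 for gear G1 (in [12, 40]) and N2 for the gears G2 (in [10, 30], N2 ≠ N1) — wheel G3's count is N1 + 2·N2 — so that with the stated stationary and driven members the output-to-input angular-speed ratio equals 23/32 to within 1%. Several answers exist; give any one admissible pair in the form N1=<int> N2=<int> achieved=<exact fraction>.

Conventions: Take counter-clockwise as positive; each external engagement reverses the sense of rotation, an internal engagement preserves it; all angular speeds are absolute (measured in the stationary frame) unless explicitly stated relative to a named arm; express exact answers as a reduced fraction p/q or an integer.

topology: planetary set — design target 23/32, arm = carrier (Willis)
Willis with ω_sun = 0: ω_arm/ω_ring = N3/(N1+N3); set equal to 23/32  ⇒  N3/N1 = (23/32)/(1 − 23/32) = 23/9
N3 = N1 + 2·N2  ⇒  N2/N1 = (N3/N1 − 1)/2 = (23/9 − 1)/2 = 7/9
smallest multiple with N1 ≥ 12 and N2 ≥ 10: k = 2  ⇒  N1 = 2·9 = 18, N2 = 2·7 = 14 (N1 ≤ 40, N2 ≤ 30, N2 ≠ N1 ✓), N3 = 18 + 2·14 = 46
check: N3/(N1+N3) with N1 = 18, N3 = 46 gives 23/32; |achieved − target| = 0 ≤ 23/3200 ✓

N1=18 N2=14 achieved=23/32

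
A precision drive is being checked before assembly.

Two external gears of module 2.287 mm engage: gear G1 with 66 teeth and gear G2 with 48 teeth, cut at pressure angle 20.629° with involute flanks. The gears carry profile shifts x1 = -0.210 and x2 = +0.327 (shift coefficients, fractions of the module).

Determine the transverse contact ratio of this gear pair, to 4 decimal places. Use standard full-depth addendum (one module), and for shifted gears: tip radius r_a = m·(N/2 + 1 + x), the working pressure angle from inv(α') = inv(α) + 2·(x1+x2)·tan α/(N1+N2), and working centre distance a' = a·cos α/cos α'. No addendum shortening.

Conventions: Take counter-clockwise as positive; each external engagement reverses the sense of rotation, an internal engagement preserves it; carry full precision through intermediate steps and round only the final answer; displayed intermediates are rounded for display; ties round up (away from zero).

1.7014

single-mesh involute tooth geometry (66T engaging 48T at module 2.287)
base radii: r_b1 = 70.631900, r_b2 = 51.368655
tip radii: r_a1 = 77.277730, r_a2 = 57.922849
inv(α') = inv(20.629°) + 2·(-0.210+0.327)·tan α/(66+48) = 0.01718180  ⇒  α' = 20.93637°
a' = a·cos α / cos α' = 130.3590·cos 20.629°/cos 20.93637° = 130.624681
action lengths: √(r_a1²−r_b1²) = 31.352548, √(r_a2²−r_b2²) = 26.764113
base pitch p_b = π·m·cos α = 6.724141
CR = (31.352548 + 26.764113 − 130.624681·sin 20.93637°)/6.724141 = 1.701394
contact ratio ≈ 1.7014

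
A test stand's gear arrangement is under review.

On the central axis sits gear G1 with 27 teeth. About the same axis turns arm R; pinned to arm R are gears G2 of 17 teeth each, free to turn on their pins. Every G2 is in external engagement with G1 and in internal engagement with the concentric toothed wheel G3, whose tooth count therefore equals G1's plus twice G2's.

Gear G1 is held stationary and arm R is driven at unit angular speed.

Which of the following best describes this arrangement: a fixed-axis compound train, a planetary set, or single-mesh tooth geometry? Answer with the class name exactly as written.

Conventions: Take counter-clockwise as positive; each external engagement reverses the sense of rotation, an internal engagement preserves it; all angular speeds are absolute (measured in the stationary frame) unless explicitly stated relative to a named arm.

planetary set

planetary set (27T centre, 17T on arm, 61T internal) — Willis relation
classification: planetary set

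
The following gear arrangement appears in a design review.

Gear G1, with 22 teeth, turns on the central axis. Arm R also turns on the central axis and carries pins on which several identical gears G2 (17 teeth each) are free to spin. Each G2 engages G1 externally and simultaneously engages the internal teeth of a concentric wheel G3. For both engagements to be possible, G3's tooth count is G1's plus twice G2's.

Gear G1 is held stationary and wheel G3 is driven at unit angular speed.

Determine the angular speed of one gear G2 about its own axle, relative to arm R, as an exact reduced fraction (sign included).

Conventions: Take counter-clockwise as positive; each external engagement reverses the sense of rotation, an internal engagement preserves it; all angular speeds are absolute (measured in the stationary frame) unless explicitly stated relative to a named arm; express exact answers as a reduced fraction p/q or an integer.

616/663

class = planetary set [G3 = 22+2·17 = 56; Willis about the carrier]
ring teeth: 22 + 2·17 = 56
22(ω_sun−ω_arm) = −56(ω_ring−ω_arm),  ω_sun = 0, ω_ring = 1
22(0−ω_arm) = −56(1−ω_arm)  ⇒  78·ω_arm = 56  ⇒  ω_arm = 28/39
sun–planet mesh: 22·(0−28/39) = −17·(ω_p−ω_arm)  ⇒  ω_p−ω_arm = 616/663
exact speed ratio = 616/663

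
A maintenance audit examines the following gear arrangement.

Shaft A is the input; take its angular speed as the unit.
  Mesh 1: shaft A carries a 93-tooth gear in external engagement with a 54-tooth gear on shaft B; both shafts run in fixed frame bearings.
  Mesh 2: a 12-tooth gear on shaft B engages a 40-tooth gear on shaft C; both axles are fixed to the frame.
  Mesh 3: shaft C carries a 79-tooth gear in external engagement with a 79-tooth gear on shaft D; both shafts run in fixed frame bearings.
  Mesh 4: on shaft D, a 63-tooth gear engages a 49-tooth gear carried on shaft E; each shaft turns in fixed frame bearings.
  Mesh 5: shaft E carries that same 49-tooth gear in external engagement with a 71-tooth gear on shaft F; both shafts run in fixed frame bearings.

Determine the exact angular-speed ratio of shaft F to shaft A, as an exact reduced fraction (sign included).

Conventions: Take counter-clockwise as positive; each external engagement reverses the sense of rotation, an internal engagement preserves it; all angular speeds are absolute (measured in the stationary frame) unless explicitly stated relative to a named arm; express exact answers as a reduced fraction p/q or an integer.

class = fixed-axis compound train [5 meshes; 5 ratios multiply, 5 sense flips]
mesh 1 [93T→54T]: running ratio 31/18, sense −
mesh 2 [12T→40T]: running ratio 31/60, sense +
mesh 3 [79T→79T]: running ratio 31/60, sense −
mesh 4 [63T→49T]: running ratio 93/140, sense +
mesh 5 [49T→71T]: running ratio 651/1420, sense −
ω_out/ω_in = -651/1420

-651/1420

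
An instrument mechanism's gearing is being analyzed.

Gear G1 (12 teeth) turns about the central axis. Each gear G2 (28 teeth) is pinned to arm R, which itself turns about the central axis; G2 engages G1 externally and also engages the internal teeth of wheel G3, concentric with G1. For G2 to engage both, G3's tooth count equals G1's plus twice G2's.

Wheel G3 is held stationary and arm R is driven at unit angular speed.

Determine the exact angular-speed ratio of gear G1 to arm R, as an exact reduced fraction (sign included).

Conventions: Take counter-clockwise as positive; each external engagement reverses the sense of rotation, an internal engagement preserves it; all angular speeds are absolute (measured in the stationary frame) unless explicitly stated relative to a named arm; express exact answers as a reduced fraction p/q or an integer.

20/3

planetary set (12T centre, 28T on arm, 68T internal) — Willis relation
ring teeth: 12 + 2·28 = 68
12(ω_sun−ω_arm) = −68(ω_ring−ω_arm),  ω_ring = 0, ω_arm = 1
ω_sun = 1 − (68/12)(0−1) = 20/3
ω_out/ω_in = 20/3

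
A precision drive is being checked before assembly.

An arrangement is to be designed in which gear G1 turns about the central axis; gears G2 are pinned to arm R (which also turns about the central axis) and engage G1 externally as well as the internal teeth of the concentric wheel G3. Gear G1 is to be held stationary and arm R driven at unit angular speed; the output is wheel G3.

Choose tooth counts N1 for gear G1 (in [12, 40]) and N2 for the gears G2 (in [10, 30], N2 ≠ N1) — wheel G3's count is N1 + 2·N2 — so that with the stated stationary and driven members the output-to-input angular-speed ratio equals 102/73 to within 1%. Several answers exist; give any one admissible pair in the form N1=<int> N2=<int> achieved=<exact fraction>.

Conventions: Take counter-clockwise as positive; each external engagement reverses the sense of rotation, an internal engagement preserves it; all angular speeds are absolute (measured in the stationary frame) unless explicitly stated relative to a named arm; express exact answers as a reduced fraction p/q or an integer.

design class (target 102/73): planetary set
Willis with ω_sun = 0: ω_ring/ω_arm = (N1+N3)/N3; set equal to 102/73  ⇒  N3/N1 = 1/(102/73 − 1) = 73/29
N3 = N1 + 2·N2  ⇒  N2/N1 = (N3/N1 − 1)/2 = (73/29 − 1)/2 = 22/29
smallest multiple with N1 ≥ 12 and N2 ≥ 10: k = 1  ⇒  N1 = 1·29 = 29, N2 = 1·22 = 22 (N1 ≤ 40, N2 ≤ 30, N2 ≠ N1 ✓), N3 = 29 + 2·22 = 73
check: (N1+N3)/N3 with N1 = 29, N3 = 73 gives 102/73; |achieved − target| = 0 ≤ 51/3650 ✓

N1=29 N2=22 achieved=102/73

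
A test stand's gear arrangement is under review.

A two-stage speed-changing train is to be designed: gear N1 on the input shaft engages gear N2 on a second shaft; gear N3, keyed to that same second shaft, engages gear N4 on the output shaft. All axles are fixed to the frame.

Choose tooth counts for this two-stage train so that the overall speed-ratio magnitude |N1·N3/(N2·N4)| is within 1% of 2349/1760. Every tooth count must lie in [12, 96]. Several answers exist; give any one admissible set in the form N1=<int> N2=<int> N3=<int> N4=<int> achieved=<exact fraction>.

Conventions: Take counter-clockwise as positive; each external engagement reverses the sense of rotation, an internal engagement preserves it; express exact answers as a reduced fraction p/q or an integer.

2-stage fixed-axis compound train for ratio 2349/1760
target = 2349/1760 in lowest terms: an exact hit needs N1·N3 = k·2349 and N2·N4 = k·1760 for one integer k, every count in [12, 96]; additionally prefer no 1:1 stage (N1 ≠ N2, N3 ≠ N4)
k = 1: N1·N3 = 2349 = 27·87, N2·N4 = 1760 = 20·88
achieved = 27·87/(20·88) = 2349/1760; |achieved − target| = 0 ≤ 2349/176000 ✓

N1=27 N2=20 N3=87 N4=88 achieved=2349/1760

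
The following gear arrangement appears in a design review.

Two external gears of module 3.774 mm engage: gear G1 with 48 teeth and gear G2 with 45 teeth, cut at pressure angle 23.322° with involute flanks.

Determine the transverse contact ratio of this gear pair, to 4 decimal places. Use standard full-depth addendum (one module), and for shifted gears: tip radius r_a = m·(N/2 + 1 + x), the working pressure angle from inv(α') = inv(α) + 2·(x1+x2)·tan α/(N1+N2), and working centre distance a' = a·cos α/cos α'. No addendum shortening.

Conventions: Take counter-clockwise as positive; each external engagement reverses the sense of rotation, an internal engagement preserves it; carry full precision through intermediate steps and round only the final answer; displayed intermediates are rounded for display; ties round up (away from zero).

1.5904

topology: single-mesh involute geometry — m = 3.774, 48T/45T pair
base radii: r_b1 = 83.175437, r_b2 = 77.976972
tip radii: r_a1 = 94.350000, r_a2 = 88.689000
no profile shift: α' = α, a' = a
action lengths: √(r_a1²−r_b1²) = 44.539524, √(r_a2²−r_b2²) = 42.253172
base pitch p_b = π·m·cos α = 10.887639
CR = (44.539524 + 42.253172 − 175.491000·sin 23.32200°)/10.887639 = 1.590440
contact ratio ≈ 1.5904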